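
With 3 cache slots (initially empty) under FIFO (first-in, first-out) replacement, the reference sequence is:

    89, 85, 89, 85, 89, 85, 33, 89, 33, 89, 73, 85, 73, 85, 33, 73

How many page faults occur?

4

89: fault, frames (89)
85: fault, frames (89 85)
89: hit
85: hit
89: hit
85: hit
33: fault, frames (89 85 33)
89: hit
33: hit
89: hit
73: fault, evict 89, frames (85 33 73)
85: hit
73: hit
85: hit
33: hit
73: hit
Page faults: 4.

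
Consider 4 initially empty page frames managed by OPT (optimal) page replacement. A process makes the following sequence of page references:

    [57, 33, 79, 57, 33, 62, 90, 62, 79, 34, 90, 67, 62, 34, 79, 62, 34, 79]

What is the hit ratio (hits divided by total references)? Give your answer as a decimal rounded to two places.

57 -> fault, frames [57]
33 -> fault, frames [57, 33]
79 -> fault, frames [57, 33, 79]
57 -> hit
33 -> hit
62 -> fault, frames [57, 33, 79, 62]
90 -> fault, evict 33, frames [57, 79, 62, 90]
62 -> hit
79 -> hit
34 -> fault, evict 57, frames [79, 62, 90, 34]
90 -> hit
67 -> fault, evict 90, frames [79, 62, 34, 67]
62 -> hit
34 -> hit
79 -> hit
62 -> hit
34 -> hit
79 -> hit
Hits: 11 of 18 references → 11/18 = 0.6111.

0.61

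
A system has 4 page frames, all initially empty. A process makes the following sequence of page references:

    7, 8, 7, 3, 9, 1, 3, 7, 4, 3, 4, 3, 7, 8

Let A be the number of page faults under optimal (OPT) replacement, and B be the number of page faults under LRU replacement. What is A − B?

Under OPT: F F . F F F . . F . . . . . → 6 faults.
Under LRU: F F . F F F . . F . . . . F → 7 faults.
A − B = 6 − 7 = -1.

-1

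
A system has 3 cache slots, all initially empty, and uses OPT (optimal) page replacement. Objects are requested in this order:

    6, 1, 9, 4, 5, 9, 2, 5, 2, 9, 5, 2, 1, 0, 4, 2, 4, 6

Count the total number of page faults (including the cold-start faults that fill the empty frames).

10

6 -> miss, frames {6}
1 -> miss, frames {6,1}
9 -> miss, frames {6,1,9}
4 -> miss, evict 6, frames {1,9,4}
5 -> miss, evict 4, frames {1,9,5}
9 -> hit
2 -> miss, evict 1, frames {9,5,2}
5 -> hit
2 -> hit
9 -> hit
5 -> hit
2 -> hit
1 -> miss, evict 5, frames {9,2,1}
0 -> miss, evict 1, frames {9,2,0}
4 -> miss, evict 0, frames {9,2,4}
2 -> hit
4 -> hit
6 -> miss, evict 4, frames {9,2,6}
Page faults: 10.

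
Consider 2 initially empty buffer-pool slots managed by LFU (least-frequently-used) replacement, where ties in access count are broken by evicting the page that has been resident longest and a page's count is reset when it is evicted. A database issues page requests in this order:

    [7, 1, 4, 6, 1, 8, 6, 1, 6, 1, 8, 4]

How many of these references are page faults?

7 -> fault, frames (7)
1 -> fault, frames (7 1)
4 -> fault, evict 7, frames (1 4)
6 -> fault, evict 1, frames (4 6)
1 -> fault, evict 4, frames (6 1)
8 -> fault, evict 6, frames (1 8)
6 -> fault, evict 1, frames (8 6)
1 -> fault, evict 8, frames (6 1)
6 -> hit
1 -> hit
8 -> fault, evict 6, frames (1 8)
4 -> fault, evict 8, frames (1 4)
Page faults: 10.

10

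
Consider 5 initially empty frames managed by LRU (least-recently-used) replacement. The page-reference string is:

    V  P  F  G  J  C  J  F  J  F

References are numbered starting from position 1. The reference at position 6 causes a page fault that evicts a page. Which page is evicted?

V

pos 1: V: fault, frames {V}
pos 2: P: fault, frames {V,P}
pos 3: F: fault, frames {V,P,F}
pos 4: G: fault, frames {V,P,F,G}
pos 5: J: fault, frames {V,P,F,G,J}
pos 6: C: fault, evict V, frames {P,F,G,J,C}
At position 6, page V is evicted.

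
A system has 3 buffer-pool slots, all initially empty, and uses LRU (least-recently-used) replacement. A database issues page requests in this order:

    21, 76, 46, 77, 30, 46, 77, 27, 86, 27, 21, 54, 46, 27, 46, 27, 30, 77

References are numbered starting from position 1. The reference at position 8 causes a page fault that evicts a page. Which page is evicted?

30

pos 1: 21 -> fault, frames [21]
pos 2: 76 -> fault, frames [21, 76]
pos 3: 46 -> fault, frames [21, 76, 46]
pos 4: 77 -> fault, evict 21, frames [76, 46, 77]
pos 5: 30 -> fault, evict 76, frames [46, 77, 30]
pos 6: 46 -> hit
pos 7: 77 -> hit
pos 8: 27 -> fault, evict 30, frames [46, 77, 27]
At position 8, page 30 is evicted.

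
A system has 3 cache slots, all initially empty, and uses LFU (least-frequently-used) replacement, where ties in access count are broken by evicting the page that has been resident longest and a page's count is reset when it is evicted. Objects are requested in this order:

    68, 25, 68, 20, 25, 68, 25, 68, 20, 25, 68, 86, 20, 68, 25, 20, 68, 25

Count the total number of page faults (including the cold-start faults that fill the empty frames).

5

68 → fault, frames {68}
25 → fault, frames {68,25}
68 → hit
20 → fault, frames {68,25,20}
25 → hit
68 → hit
25 → hit
68 → hit
20 → hit
25 → hit
68 → hit
86 → fault, evict 20, frames {68,25,86}
20 → fault, evict 86, frames {68,25,20}
68 → hit
25 → hit
20 → hit
68 → hit
25 → hit
Page faults: 5.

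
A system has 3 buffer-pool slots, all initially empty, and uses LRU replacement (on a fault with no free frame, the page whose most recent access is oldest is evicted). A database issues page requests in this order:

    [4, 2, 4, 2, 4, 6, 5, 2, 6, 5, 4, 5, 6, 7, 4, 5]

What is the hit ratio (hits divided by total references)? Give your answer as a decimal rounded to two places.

0.44

4: fault, frames [4]
2: fault, frames [4, 2]
4: hit
2: hit
4: hit
6: fault, frames [2, 4, 6]
5: fault, evict 2, frames [4, 6, 5]
2: fault, evict 4, frames [6, 5, 2]
6: hit
5: hit
4: fault, evict 2, frames [6, 5, 4]
5: hit
6: hit
7: fault, evict 4, frames [5, 6, 7]
4: fault, evict 5, frames [6, 7, 4]
5: fault, evict 6, frames [7, 4, 5]
Hits: 7 of 16 references → 7/16 = 0.4375.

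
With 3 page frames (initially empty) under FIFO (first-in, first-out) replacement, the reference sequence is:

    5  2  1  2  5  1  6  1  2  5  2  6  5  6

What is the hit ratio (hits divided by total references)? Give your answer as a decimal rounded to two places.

5: miss, frames [5]
2: miss, frames [5, 2]
1: miss, frames [5, 2, 1]
2: hit
5: hit
1: hit
6: miss, evict 5, frames [2, 1, 6]
1: hit
2: hit
5: miss, evict 2, frames [1, 6, 5]
2: miss, evict 1, frames [6, 5, 2]
6: hit
5: hit
6: hit
Hits: 8 of 14 references → 8/14 = 0.5714.

0.57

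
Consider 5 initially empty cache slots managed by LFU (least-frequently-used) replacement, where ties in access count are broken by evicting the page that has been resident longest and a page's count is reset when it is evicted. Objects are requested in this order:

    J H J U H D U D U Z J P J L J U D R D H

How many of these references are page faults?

8

J -> miss, frames {J}
H -> miss, frames {J,H}
J -> hit
U -> miss, frames {J,H,U}
H -> hit
D -> miss, frames {J,H,U,D}
U -> hit
D -> hit
U -> hit
Z -> miss, frames {J,H,U,D,Z}
J -> hit
P -> miss, evict Z, frames {J,H,U,D,P}
J -> hit
L -> miss, evict P, frames {J,H,U,D,L}
J -> hit
U -> hit
D -> hit
R -> miss, evict L, frames {J,H,U,D,R}
D -> hit
H -> hit
Page faults: 8.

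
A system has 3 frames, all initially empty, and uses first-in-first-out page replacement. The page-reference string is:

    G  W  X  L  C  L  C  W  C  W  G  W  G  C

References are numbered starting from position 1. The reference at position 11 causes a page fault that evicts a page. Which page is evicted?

pos 1: G -> miss, frames (G)
pos 2: W -> miss, frames (G W)
pos 3: X -> miss, frames (G W X)
pos 4: L -> miss, evict G, frames (W X L)
pos 5: C -> miss, evict W, frames (X L C)
pos 6: L -> hit
pos 7: C -> hit
pos 8: W -> miss, evict X, frames (L C W)
pos 9: C -> hit
pos 10: W -> hit
pos 11: G -> miss, evict L, frames (C W G)
At position 11, page L is evicted.

L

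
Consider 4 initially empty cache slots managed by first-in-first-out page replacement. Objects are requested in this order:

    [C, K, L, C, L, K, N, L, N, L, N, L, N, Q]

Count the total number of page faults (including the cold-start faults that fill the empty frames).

C → fault, frames [C]
K → fault, frames [C, K]
L → fault, frames [C, K, L]
C → hit
L → hit
K → hit
N → fault, frames [C, K, L, N]
L → hit
N → hit
L → hit
N → hit
L → hit
N → hit
Q → fault, evict C, frames [K, L, N, Q]
Page faults: 5.

5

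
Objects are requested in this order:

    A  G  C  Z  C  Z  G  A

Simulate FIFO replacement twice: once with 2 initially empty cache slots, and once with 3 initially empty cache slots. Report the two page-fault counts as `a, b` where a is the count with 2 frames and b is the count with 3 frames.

2 frames: F F F F . . F F → 6 faults.
3 frames: F F F F . . . F → 5 faults.
5 < 6: adding a frame reduced faults, as is typical.

6, 5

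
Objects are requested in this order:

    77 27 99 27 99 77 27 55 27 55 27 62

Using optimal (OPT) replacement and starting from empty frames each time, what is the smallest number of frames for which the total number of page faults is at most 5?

f=1: 12 faults
f=2: 6 faults
f=3: 5 faults
f=4: 5 faults
f=5: 5 faults
Smallest f with faults ≤ 5 is 3.

3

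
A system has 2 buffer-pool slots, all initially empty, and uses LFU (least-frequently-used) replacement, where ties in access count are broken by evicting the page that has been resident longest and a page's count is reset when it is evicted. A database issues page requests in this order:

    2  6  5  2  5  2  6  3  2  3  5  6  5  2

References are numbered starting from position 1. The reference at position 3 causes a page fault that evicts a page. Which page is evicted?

2

pos 1: 2 -> fault, frames [2]
pos 2: 6 -> fault, frames [2, 6]
pos 3: 5 -> fault, evict 2, frames [6, 5]
At position 3, page 2 is evicted.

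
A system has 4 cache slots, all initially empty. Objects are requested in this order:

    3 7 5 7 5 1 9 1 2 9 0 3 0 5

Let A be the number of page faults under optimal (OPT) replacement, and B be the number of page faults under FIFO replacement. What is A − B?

Under OPT: F F F . . F F . F . F . . . → 7 faults.
Under FIFO: F F F . . F F . F . F F . F → 9 faults.
A − B = 7 − 9 = -2.

-2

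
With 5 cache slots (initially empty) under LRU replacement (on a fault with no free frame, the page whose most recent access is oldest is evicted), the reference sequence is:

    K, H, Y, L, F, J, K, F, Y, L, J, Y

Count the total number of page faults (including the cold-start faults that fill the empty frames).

K: fault, frames [K]
H: fault, frames [K, H]
Y: fault, frames [K, H, Y]
L: fault, frames [K, H, Y, L]
F: fault, frames [K, H, Y, L, F]
J: fault, evict K, frames [H, Y, L, F, J]
K: fault, evict H, frames [Y, L, F, J, K]
F: hit
Y: hit
L: hit
J: hit
Y: hit
Page faults: 7.

7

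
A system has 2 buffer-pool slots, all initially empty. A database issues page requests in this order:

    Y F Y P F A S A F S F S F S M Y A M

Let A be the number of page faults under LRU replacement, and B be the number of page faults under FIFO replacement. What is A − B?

2

Under LRU: F F . F F F F . F F . . . . F F F F → 12 faults.
Under FIFO: F F . F . F F . F . . . . . F F F F → 10 faults.
A − B = 12 − 10 = 2.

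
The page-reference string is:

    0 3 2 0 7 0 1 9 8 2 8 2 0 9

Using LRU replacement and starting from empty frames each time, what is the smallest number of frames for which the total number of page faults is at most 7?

f=1: 14 faults
f=2: 11 faults
f=3: 10 faults
f=4: 9 faults
f=5: 8 faults
f=6: 7 faults
f=7: 7 faults
Smallest f with faults ≤ 7 is 6.

6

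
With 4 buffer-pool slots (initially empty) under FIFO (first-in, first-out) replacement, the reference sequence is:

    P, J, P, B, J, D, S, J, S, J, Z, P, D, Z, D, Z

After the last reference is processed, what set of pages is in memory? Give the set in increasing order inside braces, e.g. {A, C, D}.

P → miss, frames (P)
J → miss, frames (P J)
P → hit
B → miss, frames (P J B)
J → hit
D → miss, frames (P J B D)
S → miss, evict P, frames (J B D S)
J → hit
S → hit
J → hit
Z → miss, evict J, frames (B D S Z)
P → miss, evict B, frames (D S Z P)
D → hit
Z → hit
D → hit
Z → hit

{D, P, S, Z}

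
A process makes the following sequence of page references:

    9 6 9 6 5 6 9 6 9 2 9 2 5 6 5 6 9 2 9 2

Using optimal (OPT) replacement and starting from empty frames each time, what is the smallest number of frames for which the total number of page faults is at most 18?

f=1: 20 faults
f=2: 9 faults
f=3: 6 faults
f=4: 4 faults
Smallest f with faults ≤ 18 is 2.

2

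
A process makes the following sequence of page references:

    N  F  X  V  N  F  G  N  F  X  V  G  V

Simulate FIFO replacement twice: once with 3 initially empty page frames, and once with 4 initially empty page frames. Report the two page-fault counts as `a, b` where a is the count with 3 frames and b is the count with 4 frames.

9, 10

3 frames: F F F F F F F . . F F . . → 9 faults.
4 frames: F F F F . . F F F F F F . → 10 faults.
10 > 9: adding a frame increased faults — Belady's anomaly.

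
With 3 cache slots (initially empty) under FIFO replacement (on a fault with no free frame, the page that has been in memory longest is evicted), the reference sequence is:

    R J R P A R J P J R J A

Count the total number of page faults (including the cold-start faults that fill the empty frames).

8

R -> fault, frames [R]
J -> fault, frames [R, J]
R -> hit
P -> fault, frames [R, J, P]
A -> fault, evict R, frames [J, P, A]
R -> fault, evict J, frames [P, A, R]
J -> fault, evict P, frames [A, R, J]
P -> fault, evict A, frames [R, J, P]
J -> hit
R -> hit
J -> hit
A -> fault, evict R, frames [J, P, A]
Page faults: 8.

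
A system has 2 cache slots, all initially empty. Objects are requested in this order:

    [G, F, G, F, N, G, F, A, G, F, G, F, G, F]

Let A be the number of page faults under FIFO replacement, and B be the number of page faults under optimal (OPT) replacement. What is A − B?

Under FIFO: F F . . F F F F F F . . . . → 8 faults.
Under OPT: F F . . F . F F . F . . . . → 6 faults.
A − B = 8 − 6 = 2.

2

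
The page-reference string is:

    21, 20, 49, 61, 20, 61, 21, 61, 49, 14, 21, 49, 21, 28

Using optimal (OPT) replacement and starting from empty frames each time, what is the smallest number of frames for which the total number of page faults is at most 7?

f=1: 14 faults
f=2: 9 faults
f=3: 7 faults
f=4: 6 faults
f=5: 6 faults
f=6: 6 faults
Smallest f with faults ≤ 7 is 3.

3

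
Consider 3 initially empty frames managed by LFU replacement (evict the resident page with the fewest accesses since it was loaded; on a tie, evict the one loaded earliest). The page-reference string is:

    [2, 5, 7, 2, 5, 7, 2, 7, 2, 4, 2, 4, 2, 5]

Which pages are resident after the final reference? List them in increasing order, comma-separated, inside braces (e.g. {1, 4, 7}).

2 -> miss, frames [2]
5 -> miss, frames [2, 5]
7 -> miss, frames [2, 5, 7]
2 -> hit
5 -> hit
7 -> hit
2 -> hit
7 -> hit
2 -> hit
4 -> miss, evict 5, frames [2, 7, 4]
2 -> hit
4 -> hit
2 -> hit
5 -> miss, evict 4, frames [2, 7, 5]

{2, 5, 7}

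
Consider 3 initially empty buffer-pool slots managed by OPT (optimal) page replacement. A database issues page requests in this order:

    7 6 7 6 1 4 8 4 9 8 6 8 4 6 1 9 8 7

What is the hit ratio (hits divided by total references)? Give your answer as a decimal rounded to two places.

7: miss, frames (7)
6: miss, frames (7 6)
7: hit
6: hit
1: miss, frames (7 6 1)
4: miss, evict 7, frames (6 1 4)
8: miss, evict 1, frames (6 4 8)
4: hit
9: miss, evict 4, frames (6 8 9)
8: hit
6: hit
8: hit
4: miss, evict 8, frames (6 9 4)
6: hit
1: miss, evict 4, frames (6 9 1)
9: hit
8: miss, evict 1, frames (6 9 8)
7: miss, evict 8, frames (6 9 7)
Hits: 8 of 18 references → 8/18 = 0.4444.

0.44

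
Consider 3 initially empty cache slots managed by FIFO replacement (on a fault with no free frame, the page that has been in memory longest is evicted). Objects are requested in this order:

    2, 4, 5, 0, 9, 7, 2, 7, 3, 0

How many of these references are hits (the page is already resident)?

1

2 -> fault, frames (2)
4 -> fault, frames (2 4)
5 -> fault, frames (2 4 5)
0 -> fault, evict 2, frames (4 5 0)
9 -> fault, evict 4, frames (5 0 9)
7 -> fault, evict 5, frames (0 9 7)
2 -> fault, evict 0, frames (9 7 2)
7 -> hit
3 -> fault, evict 9, frames (7 2 3)
0 -> fault, evict 7, frames (2 3 0)
Hits: 1.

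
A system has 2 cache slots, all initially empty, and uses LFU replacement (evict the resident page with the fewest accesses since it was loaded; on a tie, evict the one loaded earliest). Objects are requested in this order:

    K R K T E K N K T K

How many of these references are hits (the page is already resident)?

4

K -> fault, frames {K}
R -> fault, frames {K,R}
K -> hit
T -> fault, evict R, frames {K,T}
E -> fault, evict T, frames {K,E}
K -> hit
N -> fault, evict E, frames {K,N}
K -> hit
T -> fault, evict N, frames {K,T}
K -> hit
Hits: 4.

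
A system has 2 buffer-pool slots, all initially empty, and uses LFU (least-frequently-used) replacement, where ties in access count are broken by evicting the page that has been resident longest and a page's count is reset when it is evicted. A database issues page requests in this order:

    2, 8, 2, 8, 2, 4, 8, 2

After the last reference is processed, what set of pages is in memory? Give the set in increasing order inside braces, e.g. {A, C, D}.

{2, 8}

2: miss, frames [2]
8: miss, frames [2, 8]
2: hit
8: hit
2: hit
4: miss, evict 8, frames [2, 4]
8: miss, evict 4, frames [2, 8]
2: hit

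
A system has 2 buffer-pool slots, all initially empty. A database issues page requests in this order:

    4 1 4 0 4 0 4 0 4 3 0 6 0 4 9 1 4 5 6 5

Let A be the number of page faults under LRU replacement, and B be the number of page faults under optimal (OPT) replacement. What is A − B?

Under LRU: F F . F . . . . . F F F . F F F F F F . → 12 faults.
Under OPT: F F . F . . . . . F . F . F F F . F F . → 10 faults.
A − B = 12 − 10 = 2.

2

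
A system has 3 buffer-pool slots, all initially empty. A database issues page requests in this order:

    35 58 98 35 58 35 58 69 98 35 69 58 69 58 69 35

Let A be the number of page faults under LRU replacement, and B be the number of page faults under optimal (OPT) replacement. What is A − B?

2

Under LRU: F F F . . . . F F F . F . . . . → 7 faults.
Under OPT: F F F . . . . F . . . F . . . . → 5 faults.
A − B = 7 − 5 = 2.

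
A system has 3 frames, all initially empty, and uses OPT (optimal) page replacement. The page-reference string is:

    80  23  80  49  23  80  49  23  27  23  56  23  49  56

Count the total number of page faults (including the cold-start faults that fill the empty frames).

5

80 -> fault, frames (80)
23 -> fault, frames (80 23)
80 -> hit
49 -> fault, frames (80 23 49)
23 -> hit
80 -> hit
49 -> hit
23 -> hit
27 -> fault, evict 80, frames (23 49 27)
23 -> hit
56 -> fault, evict 27, frames (23 49 56)
23 -> hit
49 -> hit
56 -> hit
Page faults: 5.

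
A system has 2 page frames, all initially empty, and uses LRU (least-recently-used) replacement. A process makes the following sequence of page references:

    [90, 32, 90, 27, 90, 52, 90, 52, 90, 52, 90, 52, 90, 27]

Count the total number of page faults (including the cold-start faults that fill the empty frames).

90 -> miss, frames (90)
32 -> miss, frames (90 32)
90 -> hit
27 -> miss, evict 32, frames (90 27)
90 -> hit
52 -> miss, evict 27, frames (90 52)
90 -> hit
52 -> hit
90 -> hit
52 -> hit
90 -> hit
52 -> hit
90 -> hit
27 -> miss, evict 52, frames (90 27)
Page faults: 5.

5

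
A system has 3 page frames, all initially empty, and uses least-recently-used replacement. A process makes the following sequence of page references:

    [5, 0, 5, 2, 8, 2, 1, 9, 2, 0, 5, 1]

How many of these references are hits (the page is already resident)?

5: miss, frames (5)
0: miss, frames (5 0)
5: hit
2: miss, frames (0 5 2)
8: miss, evict 0, frames (5 2 8)
2: hit
1: miss, evict 5, frames (8 2 1)
9: miss, evict 8, frames (2 1 9)
2: hit
0: miss, evict 1, frames (9 2 0)
5: miss, evict 9, frames (2 0 5)
1: miss, evict 2, frames (0 5 1)
Hits: 3.

3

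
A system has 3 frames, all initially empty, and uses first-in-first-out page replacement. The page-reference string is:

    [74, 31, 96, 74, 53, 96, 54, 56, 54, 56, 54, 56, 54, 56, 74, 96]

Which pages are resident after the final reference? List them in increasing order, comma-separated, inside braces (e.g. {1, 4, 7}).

{56, 74, 96}

74: fault, frames {74}
31: fault, frames {74,31}
96: fault, frames {74,31,96}
74: hit
53: fault, evict 74, frames {31,96,53}
96: hit
54: fault, evict 31, frames {96,53,54}
56: fault, evict 96, frames {53,54,56}
54: hit
56: hit
54: hit
56: hit
54: hit
56: hit
74: fault, evict 53, frames {54,56,74}
96: fault, evict 54, frames {56,74,96}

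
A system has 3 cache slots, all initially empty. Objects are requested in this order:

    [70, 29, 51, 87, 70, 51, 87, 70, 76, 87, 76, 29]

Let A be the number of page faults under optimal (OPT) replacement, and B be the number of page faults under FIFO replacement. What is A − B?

Under OPT: F F F F . . . . F . . F → 6 faults.
Under FIFO: F F F F F . . . F . . F → 7 faults.
A − B = 6 − 7 = -1.

-1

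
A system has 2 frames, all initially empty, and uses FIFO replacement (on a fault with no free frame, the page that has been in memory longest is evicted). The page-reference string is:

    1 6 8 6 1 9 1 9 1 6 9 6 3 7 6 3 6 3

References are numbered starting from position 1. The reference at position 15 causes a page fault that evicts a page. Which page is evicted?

3

pos 1: 1 -> miss, frames (1)
pos 2: 6 -> miss, frames (1 6)
pos 3: 8 -> miss, evict 1, frames (6 8)
pos 4: 6 -> hit
pos 5: 1 -> miss, evict 6, frames (8 1)
pos 6: 9 -> miss, evict 8, frames (1 9)
pos 7: 1 -> hit
pos 8: 9 -> hit
pos 9: 1 -> hit
pos 10: 6 -> miss, evict 1, frames (9 6)
pos 11: 9 -> hit
pos 12: 6 -> hit
pos 13: 3 -> miss, evict 9, frames (6 3)
pos 14: 7 -> miss, evict 6, frames (3 7)
pos 15: 6 -> miss, evict 3, frames (7 6)
At position 15, page 3 is evicted.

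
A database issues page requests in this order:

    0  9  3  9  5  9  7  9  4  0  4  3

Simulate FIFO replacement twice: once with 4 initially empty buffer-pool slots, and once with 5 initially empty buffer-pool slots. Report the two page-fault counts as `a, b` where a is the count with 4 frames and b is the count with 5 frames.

4 frames: F F F . F . F . F F . F → 8 faults.
5 frames: F F F . F . F . F F . . → 7 faults.
7 < 8: adding a frame reduced faults, as is typical.

8, 7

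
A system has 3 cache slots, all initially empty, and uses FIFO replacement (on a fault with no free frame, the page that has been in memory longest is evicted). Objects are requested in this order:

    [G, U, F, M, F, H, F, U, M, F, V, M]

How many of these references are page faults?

G: miss, frames [G]
U: miss, frames [G, U]
F: miss, frames [G, U, F]
M: miss, evict G, frames [U, F, M]
F: hit
H: miss, evict U, frames [F, M, H]
F: hit
U: miss, evict F, frames [M, H, U]
M: hit
F: miss, evict M, frames [H, U, F]
V: miss, evict H, frames [U, F, V]
M: miss, evict U, frames [F, V, M]
Page faults: 9.

9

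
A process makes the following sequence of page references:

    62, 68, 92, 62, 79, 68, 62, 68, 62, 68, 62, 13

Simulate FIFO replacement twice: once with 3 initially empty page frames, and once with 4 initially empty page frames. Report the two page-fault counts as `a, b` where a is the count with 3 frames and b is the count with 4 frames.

7, 5

3 frames: F F F . F . F F . . . F → 7 faults.
4 frames: F F F . F . . . . . . F → 5 faults.
5 < 7: adding a frame reduced faults, as is typical.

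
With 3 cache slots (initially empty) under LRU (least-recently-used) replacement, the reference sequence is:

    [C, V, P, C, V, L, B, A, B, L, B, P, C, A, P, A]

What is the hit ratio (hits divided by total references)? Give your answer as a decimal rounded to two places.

C → fault, frames {C}
V → fault, frames {C,V}
P → fault, frames {C,V,P}
C → hit
V → hit
L → fault, evict P, frames {C,V,L}
B → fault, evict C, frames {V,L,B}
A → fault, evict V, frames {L,B,A}
B → hit
L → hit
B → hit
P → fault, evict A, frames {L,B,P}
C → fault, evict L, frames {B,P,C}
A → fault, evict B, frames {P,C,A}
P → hit
A → hit
Hits: 7 of 16 references → 7/16 = 0.4375.

0.44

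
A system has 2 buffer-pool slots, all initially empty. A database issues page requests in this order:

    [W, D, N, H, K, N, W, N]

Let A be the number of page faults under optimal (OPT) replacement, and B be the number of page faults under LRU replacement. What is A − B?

Under OPT: F F F F F . F . → 6 faults.
Under LRU: F F F F F F F . → 7 faults.
A − B = 6 − 7 = -1.

-1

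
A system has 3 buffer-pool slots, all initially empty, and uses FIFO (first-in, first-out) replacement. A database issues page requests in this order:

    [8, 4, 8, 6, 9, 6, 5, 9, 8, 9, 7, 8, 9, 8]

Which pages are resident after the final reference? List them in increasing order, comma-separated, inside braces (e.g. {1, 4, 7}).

8 -> fault, frames (8)
4 -> fault, frames (8 4)
8 -> hit
6 -> fault, frames (8 4 6)
9 -> fault, evict 8, frames (4 6 9)
6 -> hit
5 -> fault, evict 4, frames (6 9 5)
9 -> hit
8 -> fault, evict 6, frames (9 5 8)
9 -> hit
7 -> fault, evict 9, frames (5 8 7)
8 -> hit
9 -> fault, evict 5, frames (8 7 9)
8 -> hit

{7, 8, 9}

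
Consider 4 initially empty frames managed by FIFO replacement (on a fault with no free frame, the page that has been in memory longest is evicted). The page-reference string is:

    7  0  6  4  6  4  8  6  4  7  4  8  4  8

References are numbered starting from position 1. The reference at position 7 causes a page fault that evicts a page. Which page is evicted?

7

pos 1: 7: miss, frames [7]
pos 2: 0: miss, frames [7, 0]
pos 3: 6: miss, frames [7, 0, 6]
pos 4: 4: miss, frames [7, 0, 6, 4]
pos 5: 6: hit
pos 6: 4: hit
pos 7: 8: miss, evict 7, frames [0, 6, 4, 8]
At position 7, page 7 is evicted.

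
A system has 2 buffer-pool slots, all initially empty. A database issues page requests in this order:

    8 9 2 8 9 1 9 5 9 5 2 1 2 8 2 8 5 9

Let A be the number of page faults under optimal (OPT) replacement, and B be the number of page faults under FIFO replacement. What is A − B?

Under OPT: F F F . F F . F . . F F . F . . F F → 11 faults.
Under FIFO: F F F F F F . F F . F F . F F . F F → 14 faults.
A − B = 11 − 14 = -3.

-3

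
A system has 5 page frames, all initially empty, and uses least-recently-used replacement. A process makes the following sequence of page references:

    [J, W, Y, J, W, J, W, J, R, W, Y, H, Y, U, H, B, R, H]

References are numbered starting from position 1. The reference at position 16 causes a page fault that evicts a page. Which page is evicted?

R

pos 1: J: miss, frames (J)
pos 2: W: miss, frames (J W)
pos 3: Y: miss, frames (J W Y)
pos 4: J: hit
pos 5: W: hit
pos 6: J: hit
pos 7: W: hit
pos 8: J: hit
pos 9: R: miss, frames (Y W J R)
pos 10: W: hit
pos 11: Y: hit
pos 12: H: miss, frames (J R W Y H)
pos 13: Y: hit
pos 14: U: miss, evict J, frames (R W H Y U)
pos 15: H: hit
pos 16: B: miss, evict R, frames (W Y U H B)
At position 16, page R is evicted.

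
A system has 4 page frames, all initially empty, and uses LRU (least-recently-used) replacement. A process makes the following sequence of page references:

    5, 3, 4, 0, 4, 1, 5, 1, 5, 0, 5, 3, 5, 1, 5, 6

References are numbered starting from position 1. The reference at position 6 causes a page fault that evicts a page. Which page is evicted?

pos 1: 5 -> miss, frames (5)
pos 2: 3 -> miss, frames (5 3)
pos 3: 4 -> miss, frames (5 3 4)
pos 4: 0 -> miss, frames (5 3 4 0)
pos 5: 4 -> hit
pos 6: 1 -> miss, evict 5, frames (3 0 4 1)
At position 6, page 5 is evicted.

5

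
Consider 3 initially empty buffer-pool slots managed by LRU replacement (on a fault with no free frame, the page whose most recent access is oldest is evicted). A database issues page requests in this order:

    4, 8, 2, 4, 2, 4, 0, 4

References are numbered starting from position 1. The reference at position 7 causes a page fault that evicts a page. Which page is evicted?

pos 1: 4 -> fault, frames (4)
pos 2: 8 -> fault, frames (4 8)
pos 3: 2 -> fault, frames (4 8 2)
pos 4: 4 -> hit
pos 5: 2 -> hit
pos 6: 4 -> hit
pos 7: 0 -> fault, evict 8, frames (2 4 0)
At position 7, page 8 is evicted.

8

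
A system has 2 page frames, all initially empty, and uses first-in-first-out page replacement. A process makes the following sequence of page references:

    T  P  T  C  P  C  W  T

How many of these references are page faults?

T -> fault, frames [T]
P -> fault, frames [T, P]
T -> hit
C -> fault, evict T, frames [P, C]
P -> hit
C -> hit
W -> fault, evict P, frames [C, W]
T -> fault, evict C, frames [W, T]
Page faults: 5.

5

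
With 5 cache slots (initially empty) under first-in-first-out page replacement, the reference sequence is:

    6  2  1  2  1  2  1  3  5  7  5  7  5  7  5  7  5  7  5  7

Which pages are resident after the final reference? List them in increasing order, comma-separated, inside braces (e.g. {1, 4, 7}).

{1, 2, 3, 5, 7}

6 → fault, frames [6]
2 → fault, frames [6, 2]
1 → fault, frames [6, 2, 1]
2 → hit
1 → hit
2 → hit
1 → hit
3 → fault, frames [6, 2, 1, 3]
5 → fault, frames [6, 2, 1, 3, 5]
7 → fault, evict 6, frames [2, 1, 3, 5, 7]
5 → hit
7 → hit
5 → hit
7 → hit
5 → hit
7 → hit
5 → hit
7 → hit
5 → hit
7 → hit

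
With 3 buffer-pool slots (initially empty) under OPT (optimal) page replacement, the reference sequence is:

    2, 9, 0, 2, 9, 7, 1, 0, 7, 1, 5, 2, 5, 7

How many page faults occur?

7

2 → miss, frames {2}
9 → miss, frames {2,9}
0 → miss, frames {2,9,0}
2 → hit
9 → hit
7 → miss, evict 9, frames {2,0,7}
1 → miss, evict 2, frames {0,7,1}
0 → hit
7 → hit
1 → hit
5 → miss, evict 1, frames {0,7,5}
2 → miss, evict 0, frames {7,5,2}
5 → hit
7 → hit
Page faults: 7.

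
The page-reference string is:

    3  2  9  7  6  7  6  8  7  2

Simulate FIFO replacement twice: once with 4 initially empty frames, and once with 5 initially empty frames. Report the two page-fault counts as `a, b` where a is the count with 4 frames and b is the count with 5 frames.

4 frames: F F F F F . . F . F → 7 faults.
5 frames: F F F F F . . F . . → 6 faults.
6 < 7: adding a frame reduced faults, as is typical.

7, 6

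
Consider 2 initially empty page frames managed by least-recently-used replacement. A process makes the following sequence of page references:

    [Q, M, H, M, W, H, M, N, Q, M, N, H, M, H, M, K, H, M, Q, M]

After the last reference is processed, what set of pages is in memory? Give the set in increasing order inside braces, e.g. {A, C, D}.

Q -> fault, frames [Q]
M -> fault, frames [Q, M]
H -> fault, evict Q, frames [M, H]
M -> hit
W -> fault, evict H, frames [M, W]
H -> fault, evict M, frames [W, H]
M -> fault, evict W, frames [H, M]
N -> fault, evict H, frames [M, N]
Q -> fault, evict M, frames [N, Q]
M -> fault, evict N, frames [Q, M]
N -> fault, evict Q, frames [M, N]
H -> fault, evict M, frames [N, H]
M -> fault, evict N, frames [H, M]
H -> hit
M -> hit
K -> fault, evict H, frames [M, K]
H -> fault, evict M, frames [K, H]
M -> fault, evict K, frames [H, M]
Q -> fault, evict H, frames [M, Q]
M -> hit

{M, Q}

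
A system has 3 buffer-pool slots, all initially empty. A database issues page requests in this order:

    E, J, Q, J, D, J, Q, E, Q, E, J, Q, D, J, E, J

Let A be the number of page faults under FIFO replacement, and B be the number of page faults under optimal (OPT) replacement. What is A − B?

4

Under FIFO: F F F . F . . F . . F F F . F F → 10 faults.
Under OPT: F F F . F . . F . . . . F . . . → 6 faults.
A − B = 10 − 6 = 4.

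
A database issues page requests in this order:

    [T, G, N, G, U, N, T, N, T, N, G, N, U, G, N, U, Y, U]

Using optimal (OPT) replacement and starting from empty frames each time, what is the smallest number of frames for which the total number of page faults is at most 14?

2

f=1: 18 faults
f=2: 9 faults
f=3: 6 faults
f=4: 5 faults
f=5: 5 faults
Smallest f with faults ≤ 14 is 2.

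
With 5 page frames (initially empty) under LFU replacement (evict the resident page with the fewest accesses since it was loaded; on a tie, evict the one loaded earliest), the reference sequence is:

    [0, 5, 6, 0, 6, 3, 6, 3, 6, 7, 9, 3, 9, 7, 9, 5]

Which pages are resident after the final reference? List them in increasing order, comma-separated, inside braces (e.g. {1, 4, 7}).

{3, 5, 6, 7, 9}

0 → fault, frames {0}
5 → fault, frames {0,5}
6 → fault, frames {0,5,6}
0 → hit
6 → hit
3 → fault, frames {0,5,6,3}
6 → hit
3 → hit
6 → hit
7 → fault, frames {0,5,6,3,7}
9 → fault, evict 5, frames {0,6,3,7,9}
3 → hit
9 → hit
7 → hit
9 → hit
5 → fault, evict 0, frames {6,3,7,9,5}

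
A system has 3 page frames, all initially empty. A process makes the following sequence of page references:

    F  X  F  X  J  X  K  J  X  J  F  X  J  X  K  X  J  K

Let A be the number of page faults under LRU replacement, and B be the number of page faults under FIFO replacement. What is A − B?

Under LRU: F F . . F . F . . . F . . . F . . . → 6 faults.
Under FIFO: F F . . F . F . . . F F F . F . . . → 8 faults.
A − B = 6 − 8 = -2.

-2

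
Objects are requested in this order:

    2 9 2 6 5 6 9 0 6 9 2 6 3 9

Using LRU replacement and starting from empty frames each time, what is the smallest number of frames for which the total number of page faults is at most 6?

f=1: 14 faults
f=2: 12 faults
f=3: 9 faults
f=4: 7 faults
f=5: 6 faults
f=6: 6 faults
Smallest f with faults ≤ 6 is 5.

5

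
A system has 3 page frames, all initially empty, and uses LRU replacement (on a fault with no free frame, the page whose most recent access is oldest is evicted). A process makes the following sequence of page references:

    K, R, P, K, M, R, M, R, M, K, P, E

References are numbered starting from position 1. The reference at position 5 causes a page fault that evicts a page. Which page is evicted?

pos 1: K → fault, frames {K}
pos 2: R → fault, frames {K,R}
pos 3: P → fault, frames {K,R,P}
pos 4: K → hit
pos 5: M → fault, evict R, frames {P,K,M}
At position 5, page R is evicted.

R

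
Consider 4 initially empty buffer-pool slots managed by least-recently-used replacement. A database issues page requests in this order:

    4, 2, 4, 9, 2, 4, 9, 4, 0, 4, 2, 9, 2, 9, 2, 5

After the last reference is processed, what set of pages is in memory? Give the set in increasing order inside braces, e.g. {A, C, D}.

4 -> miss, frames [4]
2 -> miss, frames [4, 2]
4 -> hit
9 -> miss, frames [2, 4, 9]
2 -> hit
4 -> hit
9 -> hit
4 -> hit
0 -> miss, frames [2, 9, 4, 0]
4 -> hit
2 -> hit
9 -> hit
2 -> hit
9 -> hit
2 -> hit
5 -> miss, evict 0, frames [4, 9, 2, 5]

{2, 4, 5, 9}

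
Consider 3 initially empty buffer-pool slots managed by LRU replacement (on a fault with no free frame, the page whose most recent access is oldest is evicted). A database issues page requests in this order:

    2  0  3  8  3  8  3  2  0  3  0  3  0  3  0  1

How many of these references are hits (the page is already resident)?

9

2 -> miss, frames {2}
0 -> miss, frames {2,0}
3 -> miss, frames {2,0,3}
8 -> miss, evict 2, frames {0,3,8}
3 -> hit
8 -> hit
3 -> hit
2 -> miss, evict 0, frames {8,3,2}
0 -> miss, evict 8, frames {3,2,0}
3 -> hit
0 -> hit
3 -> hit
0 -> hit
3 -> hit
0 -> hit
1 -> miss, evict 2, frames {3,0,1}
Hits: 9.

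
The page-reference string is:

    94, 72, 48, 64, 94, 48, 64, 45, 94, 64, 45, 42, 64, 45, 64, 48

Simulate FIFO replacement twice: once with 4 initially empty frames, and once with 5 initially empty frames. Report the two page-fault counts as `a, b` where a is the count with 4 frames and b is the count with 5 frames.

4 frames: F F F F . . . F F . . F . . . F → 8 faults.
5 frames: F F F F . . . F . . . F . . . . → 6 faults.
6 < 8: adding a frame reduced faults, as is typical.

8, 6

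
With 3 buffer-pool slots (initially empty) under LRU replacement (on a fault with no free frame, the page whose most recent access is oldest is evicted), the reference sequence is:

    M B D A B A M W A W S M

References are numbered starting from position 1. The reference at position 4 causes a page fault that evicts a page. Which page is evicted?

pos 1: M → fault, frames [M]
pos 2: B → fault, frames [M, B]
pos 3: D → fault, frames [M, B, D]
pos 4: A → fault, evict M, frames [B, D, A]
At position 4, page M is evicted.

M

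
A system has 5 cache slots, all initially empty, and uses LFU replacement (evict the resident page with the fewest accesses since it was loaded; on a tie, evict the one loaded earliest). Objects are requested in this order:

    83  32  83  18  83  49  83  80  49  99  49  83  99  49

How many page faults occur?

6

83: miss, frames [83]
32: miss, frames [83, 32]
83: hit
18: miss, frames [83, 32, 18]
83: hit
49: miss, frames [83, 32, 18, 49]
83: hit
80: miss, frames [83, 32, 18, 49, 80]
49: hit
99: miss, evict 32, frames [83, 18, 49, 80, 99]
49: hit
83: hit
99: hit
49: hit
Page faults: 6.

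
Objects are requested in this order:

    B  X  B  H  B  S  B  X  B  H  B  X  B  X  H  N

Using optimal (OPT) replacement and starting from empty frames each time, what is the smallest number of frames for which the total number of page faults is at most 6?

3

f=1: 16 faults
f=2: 9 faults
f=3: 6 faults
f=4: 5 faults
f=5: 5 faults
Smallest f with faults ≤ 6 is 3.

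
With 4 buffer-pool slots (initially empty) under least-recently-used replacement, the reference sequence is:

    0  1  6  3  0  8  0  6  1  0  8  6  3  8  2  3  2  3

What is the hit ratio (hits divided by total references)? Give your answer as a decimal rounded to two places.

0: miss, frames [0]
1: miss, frames [0, 1]
6: miss, frames [0, 1, 6]
3: miss, frames [0, 1, 6, 3]
0: hit
8: miss, evict 1, frames [6, 3, 0, 8]
0: hit
6: hit
1: miss, evict 3, frames [8, 0, 6, 1]
0: hit
8: hit
6: hit
3: miss, evict 1, frames [0, 8, 6, 3]
8: hit
2: miss, evict 0, frames [6, 3, 8, 2]
3: hit
2: hit
3: hit
Hits: 10 of 18 references → 10/18 = 0.5556.

0.56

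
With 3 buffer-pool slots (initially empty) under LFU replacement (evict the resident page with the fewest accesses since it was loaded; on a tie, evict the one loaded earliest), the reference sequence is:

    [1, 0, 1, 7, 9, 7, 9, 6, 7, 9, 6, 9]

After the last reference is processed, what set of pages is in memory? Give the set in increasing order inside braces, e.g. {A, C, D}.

1 -> fault, frames (1)
0 -> fault, frames (1 0)
1 -> hit
7 -> fault, frames (1 0 7)
9 -> fault, evict 0, frames (1 7 9)
7 -> hit
9 -> hit
6 -> fault, evict 1, frames (7 9 6)
7 -> hit
9 -> hit
6 -> hit
9 -> hit

{6, 7, 9}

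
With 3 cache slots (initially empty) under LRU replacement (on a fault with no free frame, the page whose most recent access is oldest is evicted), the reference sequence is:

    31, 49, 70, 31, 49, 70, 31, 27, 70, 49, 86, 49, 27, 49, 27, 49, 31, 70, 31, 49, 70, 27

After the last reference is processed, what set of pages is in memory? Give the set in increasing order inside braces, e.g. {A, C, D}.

31 -> miss, frames [31]
49 -> miss, frames [31, 49]
70 -> miss, frames [31, 49, 70]
31 -> hit
49 -> hit
70 -> hit
31 -> hit
27 -> miss, evict 49, frames [70, 31, 27]
70 -> hit
49 -> miss, evict 31, frames [27, 70, 49]
86 -> miss, evict 27, frames [70, 49, 86]
49 -> hit
27 -> miss, evict 70, frames [86, 49, 27]
49 -> hit
27 -> hit
49 -> hit
31 -> miss, evict 86, frames [27, 49, 31]
70 -> miss, evict 27, frames [49, 31, 70]
31 -> hit
49 -> hit
70 -> hit
27 -> miss, evict 31, frames [49, 70, 27]

{27, 49, 70}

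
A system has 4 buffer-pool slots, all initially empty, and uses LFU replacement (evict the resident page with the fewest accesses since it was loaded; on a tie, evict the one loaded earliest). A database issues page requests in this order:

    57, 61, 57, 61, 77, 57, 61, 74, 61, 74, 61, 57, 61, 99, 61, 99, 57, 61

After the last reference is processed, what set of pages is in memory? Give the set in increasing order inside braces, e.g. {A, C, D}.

57 → miss, frames {57}
61 → miss, frames {57,61}
57 → hit
61 → hit
77 → miss, frames {57,61,77}
57 → hit
61 → hit
74 → miss, frames {57,61,77,74}
61 → hit
74 → hit
61 → hit
57 → hit
61 → hit
99 → miss, evict 77, frames {57,61,74,99}
61 → hit
99 → hit
57 → hit
61 → hit

{57, 61, 74, 99}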